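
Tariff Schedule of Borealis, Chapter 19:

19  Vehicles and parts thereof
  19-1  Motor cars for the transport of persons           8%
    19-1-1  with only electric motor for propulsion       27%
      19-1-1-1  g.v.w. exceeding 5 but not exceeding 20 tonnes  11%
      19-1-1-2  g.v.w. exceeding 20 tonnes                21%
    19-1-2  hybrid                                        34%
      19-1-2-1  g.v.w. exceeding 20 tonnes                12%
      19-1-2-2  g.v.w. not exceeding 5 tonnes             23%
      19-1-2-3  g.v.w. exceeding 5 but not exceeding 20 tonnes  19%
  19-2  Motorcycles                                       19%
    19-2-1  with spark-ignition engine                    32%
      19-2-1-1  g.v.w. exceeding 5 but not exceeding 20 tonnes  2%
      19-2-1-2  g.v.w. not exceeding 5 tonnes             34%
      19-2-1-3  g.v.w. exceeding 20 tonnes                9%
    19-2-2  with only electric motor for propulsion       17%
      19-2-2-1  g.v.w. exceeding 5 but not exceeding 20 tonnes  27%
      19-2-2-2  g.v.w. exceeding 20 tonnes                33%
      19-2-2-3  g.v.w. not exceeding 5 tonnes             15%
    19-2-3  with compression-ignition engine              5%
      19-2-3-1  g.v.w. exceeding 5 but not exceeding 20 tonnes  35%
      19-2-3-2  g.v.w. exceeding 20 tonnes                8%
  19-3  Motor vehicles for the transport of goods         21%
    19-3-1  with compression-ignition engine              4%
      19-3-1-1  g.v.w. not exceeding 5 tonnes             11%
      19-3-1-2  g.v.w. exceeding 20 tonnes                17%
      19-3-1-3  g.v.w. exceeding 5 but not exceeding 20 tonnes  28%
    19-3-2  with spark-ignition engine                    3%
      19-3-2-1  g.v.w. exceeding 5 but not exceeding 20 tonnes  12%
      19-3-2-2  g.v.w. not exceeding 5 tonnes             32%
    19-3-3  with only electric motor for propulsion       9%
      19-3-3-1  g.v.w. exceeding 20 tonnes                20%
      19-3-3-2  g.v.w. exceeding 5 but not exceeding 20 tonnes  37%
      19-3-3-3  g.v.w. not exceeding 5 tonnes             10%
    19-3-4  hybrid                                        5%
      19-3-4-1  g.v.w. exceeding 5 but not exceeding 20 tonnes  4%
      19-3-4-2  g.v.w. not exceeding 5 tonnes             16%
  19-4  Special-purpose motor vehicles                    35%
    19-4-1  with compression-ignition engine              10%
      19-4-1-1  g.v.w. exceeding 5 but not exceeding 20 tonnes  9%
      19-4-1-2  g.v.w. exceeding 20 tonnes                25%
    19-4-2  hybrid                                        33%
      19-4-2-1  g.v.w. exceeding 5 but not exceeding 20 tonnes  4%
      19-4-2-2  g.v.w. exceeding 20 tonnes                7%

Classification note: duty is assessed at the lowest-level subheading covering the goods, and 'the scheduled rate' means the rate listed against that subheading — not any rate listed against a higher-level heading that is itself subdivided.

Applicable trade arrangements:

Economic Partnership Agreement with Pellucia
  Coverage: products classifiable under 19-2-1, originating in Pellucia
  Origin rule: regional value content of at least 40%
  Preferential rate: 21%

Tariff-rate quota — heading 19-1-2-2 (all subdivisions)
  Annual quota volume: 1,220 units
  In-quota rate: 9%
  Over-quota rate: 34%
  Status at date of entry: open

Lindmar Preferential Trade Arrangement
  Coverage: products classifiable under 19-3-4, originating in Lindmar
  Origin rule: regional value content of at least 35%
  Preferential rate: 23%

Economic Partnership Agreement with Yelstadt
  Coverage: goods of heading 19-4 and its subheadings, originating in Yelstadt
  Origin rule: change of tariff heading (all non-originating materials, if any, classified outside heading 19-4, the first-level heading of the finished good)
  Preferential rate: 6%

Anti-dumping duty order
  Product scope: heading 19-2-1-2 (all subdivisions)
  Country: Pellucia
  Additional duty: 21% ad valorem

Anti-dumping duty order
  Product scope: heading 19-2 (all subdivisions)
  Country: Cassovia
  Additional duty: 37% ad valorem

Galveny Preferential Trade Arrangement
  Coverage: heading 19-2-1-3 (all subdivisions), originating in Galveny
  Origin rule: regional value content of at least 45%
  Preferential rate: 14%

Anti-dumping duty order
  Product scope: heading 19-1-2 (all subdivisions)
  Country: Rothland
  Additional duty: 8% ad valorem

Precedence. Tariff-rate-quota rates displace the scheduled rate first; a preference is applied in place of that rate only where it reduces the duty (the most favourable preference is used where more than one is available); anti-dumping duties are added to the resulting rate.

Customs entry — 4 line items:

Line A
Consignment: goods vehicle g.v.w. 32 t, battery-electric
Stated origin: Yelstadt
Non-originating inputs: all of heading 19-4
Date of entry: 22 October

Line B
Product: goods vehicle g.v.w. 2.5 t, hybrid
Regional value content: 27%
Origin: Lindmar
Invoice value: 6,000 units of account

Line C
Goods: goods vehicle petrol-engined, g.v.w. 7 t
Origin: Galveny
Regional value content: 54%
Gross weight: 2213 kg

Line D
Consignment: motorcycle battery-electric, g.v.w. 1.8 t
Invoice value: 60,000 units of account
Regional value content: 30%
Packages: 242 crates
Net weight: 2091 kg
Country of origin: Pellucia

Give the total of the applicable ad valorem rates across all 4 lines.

Line A: goods vehicle → 19-3; battery-electric → 19-3-3; g.v.w. 32 t → 19-3-3-1. Scheduled 20%. Yelstadt agreement on 19-4: 19-3-3-1 not covered. → 20%.
Line B: goods vehicle → 19-3; hybrid → 19-3-4; g.v.w. 2.5 t → 19-3-4-2. Scheduled 16%. Lindmar agreement on 19-3-4: RVC < 35%. → 16%.
Line C: goods vehicle → 19-3; petrol-engined → 19-3-2; g.v.w. 7 t → 19-3-2-1. Scheduled 12%. Galveny agreement on 19-2-1-3: 19-3-2-1 not covered. → 12%.
Line D: motorcycle → 19-2; battery-electric → 19-2-2; g.v.w. 1.8 t → 19-2-2-3. Scheduled 15%. Pellucia agreement on 19-2-1: 19-2-2-3 not covered. → 15%.
Sum: 20% + 16% + 12% + 15% = 63%.

63%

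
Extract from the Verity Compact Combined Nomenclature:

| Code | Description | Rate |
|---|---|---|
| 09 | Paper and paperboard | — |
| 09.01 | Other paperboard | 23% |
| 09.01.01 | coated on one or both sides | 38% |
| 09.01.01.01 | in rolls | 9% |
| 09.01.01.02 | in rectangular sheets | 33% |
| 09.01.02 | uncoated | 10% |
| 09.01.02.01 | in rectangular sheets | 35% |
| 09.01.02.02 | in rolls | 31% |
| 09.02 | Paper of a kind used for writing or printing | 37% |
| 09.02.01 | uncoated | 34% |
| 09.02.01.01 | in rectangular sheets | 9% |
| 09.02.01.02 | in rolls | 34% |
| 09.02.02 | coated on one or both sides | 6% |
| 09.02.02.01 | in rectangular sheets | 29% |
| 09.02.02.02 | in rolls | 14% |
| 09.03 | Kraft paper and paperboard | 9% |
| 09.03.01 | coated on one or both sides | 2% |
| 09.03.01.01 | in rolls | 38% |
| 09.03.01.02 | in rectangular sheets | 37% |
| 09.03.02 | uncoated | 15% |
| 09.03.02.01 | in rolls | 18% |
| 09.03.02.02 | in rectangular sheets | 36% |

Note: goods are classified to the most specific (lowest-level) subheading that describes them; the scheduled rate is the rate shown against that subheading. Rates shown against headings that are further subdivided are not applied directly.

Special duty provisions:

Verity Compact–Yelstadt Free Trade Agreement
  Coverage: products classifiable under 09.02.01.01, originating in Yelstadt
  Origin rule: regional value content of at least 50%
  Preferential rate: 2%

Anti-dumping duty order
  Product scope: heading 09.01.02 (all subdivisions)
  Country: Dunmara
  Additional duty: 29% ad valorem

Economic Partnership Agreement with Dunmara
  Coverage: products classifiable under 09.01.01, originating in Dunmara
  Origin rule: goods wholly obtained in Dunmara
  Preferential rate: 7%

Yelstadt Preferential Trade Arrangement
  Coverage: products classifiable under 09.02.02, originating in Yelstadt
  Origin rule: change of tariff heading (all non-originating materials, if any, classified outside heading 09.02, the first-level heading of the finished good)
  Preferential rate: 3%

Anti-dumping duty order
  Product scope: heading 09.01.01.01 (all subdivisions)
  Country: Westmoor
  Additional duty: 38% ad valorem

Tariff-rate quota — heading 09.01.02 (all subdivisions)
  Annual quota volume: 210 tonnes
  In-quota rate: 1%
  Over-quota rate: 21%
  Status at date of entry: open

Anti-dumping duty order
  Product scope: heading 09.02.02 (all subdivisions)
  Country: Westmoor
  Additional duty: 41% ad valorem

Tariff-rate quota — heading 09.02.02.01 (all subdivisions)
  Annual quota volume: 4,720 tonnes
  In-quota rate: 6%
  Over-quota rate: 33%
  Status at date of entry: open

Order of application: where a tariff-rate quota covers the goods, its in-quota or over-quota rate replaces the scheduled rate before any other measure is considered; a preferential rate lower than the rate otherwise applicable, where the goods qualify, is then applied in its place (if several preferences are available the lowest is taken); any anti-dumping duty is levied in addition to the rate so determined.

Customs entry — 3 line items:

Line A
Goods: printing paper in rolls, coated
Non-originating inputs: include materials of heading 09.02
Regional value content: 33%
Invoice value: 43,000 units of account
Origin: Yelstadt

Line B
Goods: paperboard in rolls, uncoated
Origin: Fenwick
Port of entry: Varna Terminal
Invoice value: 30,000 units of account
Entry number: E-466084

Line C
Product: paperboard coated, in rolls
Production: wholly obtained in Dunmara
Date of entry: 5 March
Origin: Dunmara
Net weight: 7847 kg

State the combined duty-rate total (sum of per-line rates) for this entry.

Line A: printing paper → 09.02; coated → 09.02.02; in rolls → 09.02.02.02. Scheduled 14%. Yelstadt agreement on 09.02.01.01: 09.02.02.02 not covered; Yelstadt agreement on 09.02.02: CTH not met. → 14%.
Line B: paperboard → 09.01; uncoated → 09.01.02; in rolls → 09.01.02.02. Scheduled 31%. quota on 09.01.02 open → in-quota 1%. → 1%.
Line C: paperboard → 09.01; coated → 09.01.01; in rolls → 09.01.01.01. Scheduled 9%. Dunmara agreement on 09.01.01: wholly obtained → 7% available; preferential 7%. → 7%.
Sum: 14% + 1% + 7% = 22%.

22%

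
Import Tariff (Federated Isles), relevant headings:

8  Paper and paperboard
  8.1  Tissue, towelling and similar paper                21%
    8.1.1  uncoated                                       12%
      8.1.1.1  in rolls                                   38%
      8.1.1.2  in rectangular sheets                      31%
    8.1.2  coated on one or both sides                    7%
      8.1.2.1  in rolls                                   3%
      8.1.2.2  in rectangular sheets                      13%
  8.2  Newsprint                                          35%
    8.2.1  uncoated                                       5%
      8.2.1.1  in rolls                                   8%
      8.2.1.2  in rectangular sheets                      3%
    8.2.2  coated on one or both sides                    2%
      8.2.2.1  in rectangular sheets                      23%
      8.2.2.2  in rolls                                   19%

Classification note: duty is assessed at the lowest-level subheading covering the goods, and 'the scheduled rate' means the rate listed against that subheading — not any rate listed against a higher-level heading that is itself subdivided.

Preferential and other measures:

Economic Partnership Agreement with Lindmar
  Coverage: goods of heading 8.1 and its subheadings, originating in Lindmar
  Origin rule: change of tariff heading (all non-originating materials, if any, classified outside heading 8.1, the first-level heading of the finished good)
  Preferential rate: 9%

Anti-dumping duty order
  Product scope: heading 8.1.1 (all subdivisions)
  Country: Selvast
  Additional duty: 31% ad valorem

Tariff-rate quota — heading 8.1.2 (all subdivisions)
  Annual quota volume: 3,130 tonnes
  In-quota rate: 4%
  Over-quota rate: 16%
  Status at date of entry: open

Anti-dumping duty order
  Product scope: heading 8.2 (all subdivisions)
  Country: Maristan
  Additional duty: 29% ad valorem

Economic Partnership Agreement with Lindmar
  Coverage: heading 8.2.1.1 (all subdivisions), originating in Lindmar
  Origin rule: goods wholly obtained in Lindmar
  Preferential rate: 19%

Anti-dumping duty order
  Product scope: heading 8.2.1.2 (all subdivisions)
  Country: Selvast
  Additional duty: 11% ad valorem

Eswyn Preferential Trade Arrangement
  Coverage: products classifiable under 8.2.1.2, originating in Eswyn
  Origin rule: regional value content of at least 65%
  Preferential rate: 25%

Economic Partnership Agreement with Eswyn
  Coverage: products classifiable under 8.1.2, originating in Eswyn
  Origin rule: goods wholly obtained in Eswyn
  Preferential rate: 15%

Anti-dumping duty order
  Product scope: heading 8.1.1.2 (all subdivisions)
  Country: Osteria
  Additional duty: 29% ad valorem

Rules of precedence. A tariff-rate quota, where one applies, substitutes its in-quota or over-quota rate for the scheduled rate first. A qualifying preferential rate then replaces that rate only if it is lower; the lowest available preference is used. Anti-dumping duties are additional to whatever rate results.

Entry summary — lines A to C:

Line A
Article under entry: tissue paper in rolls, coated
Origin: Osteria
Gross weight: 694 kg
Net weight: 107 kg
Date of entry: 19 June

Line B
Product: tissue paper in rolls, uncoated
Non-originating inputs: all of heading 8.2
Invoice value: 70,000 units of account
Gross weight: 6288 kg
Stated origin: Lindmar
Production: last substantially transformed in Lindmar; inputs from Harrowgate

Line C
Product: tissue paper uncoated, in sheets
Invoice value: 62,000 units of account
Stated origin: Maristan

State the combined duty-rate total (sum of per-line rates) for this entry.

Line A: tissue paper → 8.1; coated → 8.1.2; in rolls → 8.1.2.1. Scheduled 3%. quota on 8.1.2 open → in-quota 4%. → 4%.
Line B: tissue paper → 8.1; uncoated → 8.1.1; in rolls → 8.1.1.1. Scheduled 38%. Lindmar agreement on 8.1: CTH met → 9% available; Lindmar agreement on 8.2.1.1: 8.1.1.1 not covered; preferential 9%. → 9%.
Line C: tissue paper → 8.1; uncoated → 8.1.1; in sheets → 8.1.1.2. Scheduled 31%. No special measure applies. → 31%.
Sum: 4% + 9% + 31% = 44%.

44%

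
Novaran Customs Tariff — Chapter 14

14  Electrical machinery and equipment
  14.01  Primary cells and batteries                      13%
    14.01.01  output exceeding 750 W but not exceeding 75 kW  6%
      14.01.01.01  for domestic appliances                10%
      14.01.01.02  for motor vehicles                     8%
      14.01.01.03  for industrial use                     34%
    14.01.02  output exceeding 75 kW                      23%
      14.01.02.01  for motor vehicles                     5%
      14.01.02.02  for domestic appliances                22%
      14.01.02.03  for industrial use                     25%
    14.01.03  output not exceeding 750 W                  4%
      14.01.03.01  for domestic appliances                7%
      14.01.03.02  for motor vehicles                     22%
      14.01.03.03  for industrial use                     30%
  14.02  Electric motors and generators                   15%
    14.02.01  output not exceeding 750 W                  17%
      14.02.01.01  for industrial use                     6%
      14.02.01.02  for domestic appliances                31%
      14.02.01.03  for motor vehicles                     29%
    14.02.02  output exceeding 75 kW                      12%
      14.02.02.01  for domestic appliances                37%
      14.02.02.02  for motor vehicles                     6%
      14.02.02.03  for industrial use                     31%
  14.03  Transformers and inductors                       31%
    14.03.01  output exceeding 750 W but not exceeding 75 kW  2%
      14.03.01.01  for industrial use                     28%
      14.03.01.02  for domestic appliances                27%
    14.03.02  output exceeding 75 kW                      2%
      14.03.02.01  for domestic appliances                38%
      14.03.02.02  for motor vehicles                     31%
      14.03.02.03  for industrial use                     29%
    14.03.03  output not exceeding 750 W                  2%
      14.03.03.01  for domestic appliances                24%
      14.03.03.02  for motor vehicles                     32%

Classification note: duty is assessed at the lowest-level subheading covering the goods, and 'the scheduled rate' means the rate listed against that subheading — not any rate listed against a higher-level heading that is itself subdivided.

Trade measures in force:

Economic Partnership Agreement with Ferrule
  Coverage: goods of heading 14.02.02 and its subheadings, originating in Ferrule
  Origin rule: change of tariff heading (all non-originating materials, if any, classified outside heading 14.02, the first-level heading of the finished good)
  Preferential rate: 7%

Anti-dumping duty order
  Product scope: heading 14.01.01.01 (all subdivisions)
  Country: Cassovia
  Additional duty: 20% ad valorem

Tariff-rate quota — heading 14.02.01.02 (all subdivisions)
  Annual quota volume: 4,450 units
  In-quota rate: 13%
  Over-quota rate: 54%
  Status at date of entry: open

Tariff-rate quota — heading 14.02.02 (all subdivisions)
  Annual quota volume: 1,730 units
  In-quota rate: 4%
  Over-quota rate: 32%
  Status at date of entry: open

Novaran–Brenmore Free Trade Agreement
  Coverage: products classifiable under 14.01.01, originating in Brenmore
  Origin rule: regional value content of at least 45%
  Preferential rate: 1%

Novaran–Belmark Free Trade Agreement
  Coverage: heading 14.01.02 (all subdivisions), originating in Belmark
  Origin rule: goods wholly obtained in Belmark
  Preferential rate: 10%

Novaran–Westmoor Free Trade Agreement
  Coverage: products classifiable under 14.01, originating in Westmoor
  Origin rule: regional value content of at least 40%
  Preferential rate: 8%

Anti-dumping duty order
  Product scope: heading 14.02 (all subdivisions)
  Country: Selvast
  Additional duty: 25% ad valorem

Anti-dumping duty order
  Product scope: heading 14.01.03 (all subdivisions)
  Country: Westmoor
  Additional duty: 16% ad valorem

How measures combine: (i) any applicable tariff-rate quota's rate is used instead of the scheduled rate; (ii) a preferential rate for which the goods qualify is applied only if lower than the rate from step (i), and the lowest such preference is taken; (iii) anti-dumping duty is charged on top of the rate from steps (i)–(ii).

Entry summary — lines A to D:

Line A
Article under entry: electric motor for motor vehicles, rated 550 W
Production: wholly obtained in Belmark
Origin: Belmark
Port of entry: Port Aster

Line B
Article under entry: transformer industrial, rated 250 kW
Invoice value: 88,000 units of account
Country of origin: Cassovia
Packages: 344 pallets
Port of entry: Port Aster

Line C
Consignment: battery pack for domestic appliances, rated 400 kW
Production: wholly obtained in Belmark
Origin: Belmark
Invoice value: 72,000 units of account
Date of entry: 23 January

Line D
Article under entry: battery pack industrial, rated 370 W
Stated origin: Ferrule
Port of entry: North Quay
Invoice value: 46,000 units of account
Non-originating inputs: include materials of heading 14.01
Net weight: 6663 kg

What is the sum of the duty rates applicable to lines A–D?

98%

Line A: electric motor → 14.02; rated 550 W → 14.02.01; for motor vehicles → 14.02.01.03. Scheduled 29%. Belmark agreement on 14.01.02: 14.02.01.03 not covered. → 29%.
Line B: transformer → 14.03; rated 250 kW → 14.03.02; industrial → 14.03.02.03. Scheduled 29%. No special measure applies. → 29%.
Line C: battery pack → 14.01; rated 400 kW → 14.01.02; for domestic appliances → 14.01.02.02. Scheduled 22%. Belmark agreement on 14.01.02: wholly obtained → 10% available; preferential 10%. → 10%.
Line D: battery pack → 14.01; rated 370 W → 14.01.03; industrial → 14.01.03.03. Scheduled 30%. Ferrule agreement on 14.02.02: 14.01.03.03 not covered. → 30%.
Sum: 29% + 29% + 10% + 30% = 98%.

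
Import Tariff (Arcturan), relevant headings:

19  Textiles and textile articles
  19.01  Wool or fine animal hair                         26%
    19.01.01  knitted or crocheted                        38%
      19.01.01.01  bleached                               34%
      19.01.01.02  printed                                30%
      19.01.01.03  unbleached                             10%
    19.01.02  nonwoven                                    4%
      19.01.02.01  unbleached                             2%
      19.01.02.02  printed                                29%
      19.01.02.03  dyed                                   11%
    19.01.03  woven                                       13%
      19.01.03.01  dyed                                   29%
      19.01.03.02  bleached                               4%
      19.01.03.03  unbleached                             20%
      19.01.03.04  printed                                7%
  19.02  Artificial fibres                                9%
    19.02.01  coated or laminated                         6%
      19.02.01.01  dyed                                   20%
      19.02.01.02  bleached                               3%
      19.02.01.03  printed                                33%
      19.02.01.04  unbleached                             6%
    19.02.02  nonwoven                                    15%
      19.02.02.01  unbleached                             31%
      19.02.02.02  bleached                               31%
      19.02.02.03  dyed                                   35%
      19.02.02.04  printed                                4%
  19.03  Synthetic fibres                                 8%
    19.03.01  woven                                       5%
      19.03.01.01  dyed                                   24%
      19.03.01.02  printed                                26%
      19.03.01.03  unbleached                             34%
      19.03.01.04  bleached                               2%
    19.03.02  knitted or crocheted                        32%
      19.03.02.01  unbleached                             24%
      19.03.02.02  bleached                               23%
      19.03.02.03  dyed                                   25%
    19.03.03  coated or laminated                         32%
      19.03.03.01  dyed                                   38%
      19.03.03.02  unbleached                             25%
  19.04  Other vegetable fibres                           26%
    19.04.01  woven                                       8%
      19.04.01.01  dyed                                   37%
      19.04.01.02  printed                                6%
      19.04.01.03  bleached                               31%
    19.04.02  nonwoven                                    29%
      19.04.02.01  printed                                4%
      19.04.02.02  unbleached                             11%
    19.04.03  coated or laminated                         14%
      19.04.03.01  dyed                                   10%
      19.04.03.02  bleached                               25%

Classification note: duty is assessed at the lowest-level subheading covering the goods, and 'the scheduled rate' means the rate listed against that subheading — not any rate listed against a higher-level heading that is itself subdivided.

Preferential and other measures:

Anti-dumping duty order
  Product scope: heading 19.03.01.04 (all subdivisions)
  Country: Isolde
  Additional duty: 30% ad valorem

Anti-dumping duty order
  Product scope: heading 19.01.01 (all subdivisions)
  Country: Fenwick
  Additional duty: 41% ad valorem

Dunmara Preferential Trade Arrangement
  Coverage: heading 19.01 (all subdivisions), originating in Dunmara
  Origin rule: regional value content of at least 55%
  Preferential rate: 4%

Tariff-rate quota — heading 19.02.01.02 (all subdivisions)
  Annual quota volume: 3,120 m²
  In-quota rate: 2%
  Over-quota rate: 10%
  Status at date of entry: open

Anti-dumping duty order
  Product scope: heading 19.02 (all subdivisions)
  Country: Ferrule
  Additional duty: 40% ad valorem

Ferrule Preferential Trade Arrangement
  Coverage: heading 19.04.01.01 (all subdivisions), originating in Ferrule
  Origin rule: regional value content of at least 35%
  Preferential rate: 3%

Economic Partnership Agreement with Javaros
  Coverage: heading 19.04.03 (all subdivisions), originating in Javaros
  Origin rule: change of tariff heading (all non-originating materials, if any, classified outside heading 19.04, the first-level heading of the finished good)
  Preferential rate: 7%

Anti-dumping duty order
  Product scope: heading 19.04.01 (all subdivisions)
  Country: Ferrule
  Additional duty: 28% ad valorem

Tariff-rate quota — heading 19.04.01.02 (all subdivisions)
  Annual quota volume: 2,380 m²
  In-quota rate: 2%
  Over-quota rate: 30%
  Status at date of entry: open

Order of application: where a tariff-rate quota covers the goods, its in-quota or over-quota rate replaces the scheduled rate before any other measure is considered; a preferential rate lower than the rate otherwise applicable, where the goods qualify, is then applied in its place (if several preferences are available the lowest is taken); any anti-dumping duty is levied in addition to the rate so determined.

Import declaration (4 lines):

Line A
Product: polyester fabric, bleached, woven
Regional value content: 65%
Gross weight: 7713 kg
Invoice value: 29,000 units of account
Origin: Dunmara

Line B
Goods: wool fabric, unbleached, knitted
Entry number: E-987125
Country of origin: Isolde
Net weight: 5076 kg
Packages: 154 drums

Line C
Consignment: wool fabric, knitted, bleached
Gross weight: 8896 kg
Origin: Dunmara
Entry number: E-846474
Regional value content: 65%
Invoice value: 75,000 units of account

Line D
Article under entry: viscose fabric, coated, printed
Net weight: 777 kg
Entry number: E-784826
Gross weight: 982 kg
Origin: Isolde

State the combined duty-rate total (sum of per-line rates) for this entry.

49%

Line A: polyester → 19.03; woven → 19.03.01; bleached → 19.03.01.04. Scheduled 2%. Dunmara agreement on 19.01: 19.03.01.04 not covered. → 2%.
Line B: wool → 19.01; knitted → 19.01.01; unbleached → 19.01.01.03. Scheduled 10%. No special measure applies. → 10%.
Line C: wool → 19.01; knitted → 19.01.01; bleached → 19.01.01.01. Scheduled 34%. Dunmara agreement on 19.01: RVC ≥ 55% → 4% available; preferential 4%. → 4%.
Line D: viscose → 19.02; coated → 19.02.01; printed → 19.02.01.03. Scheduled 33%. No special measure applies. → 33%.
Sum: 2% + 10% + 4% + 33% = 49%.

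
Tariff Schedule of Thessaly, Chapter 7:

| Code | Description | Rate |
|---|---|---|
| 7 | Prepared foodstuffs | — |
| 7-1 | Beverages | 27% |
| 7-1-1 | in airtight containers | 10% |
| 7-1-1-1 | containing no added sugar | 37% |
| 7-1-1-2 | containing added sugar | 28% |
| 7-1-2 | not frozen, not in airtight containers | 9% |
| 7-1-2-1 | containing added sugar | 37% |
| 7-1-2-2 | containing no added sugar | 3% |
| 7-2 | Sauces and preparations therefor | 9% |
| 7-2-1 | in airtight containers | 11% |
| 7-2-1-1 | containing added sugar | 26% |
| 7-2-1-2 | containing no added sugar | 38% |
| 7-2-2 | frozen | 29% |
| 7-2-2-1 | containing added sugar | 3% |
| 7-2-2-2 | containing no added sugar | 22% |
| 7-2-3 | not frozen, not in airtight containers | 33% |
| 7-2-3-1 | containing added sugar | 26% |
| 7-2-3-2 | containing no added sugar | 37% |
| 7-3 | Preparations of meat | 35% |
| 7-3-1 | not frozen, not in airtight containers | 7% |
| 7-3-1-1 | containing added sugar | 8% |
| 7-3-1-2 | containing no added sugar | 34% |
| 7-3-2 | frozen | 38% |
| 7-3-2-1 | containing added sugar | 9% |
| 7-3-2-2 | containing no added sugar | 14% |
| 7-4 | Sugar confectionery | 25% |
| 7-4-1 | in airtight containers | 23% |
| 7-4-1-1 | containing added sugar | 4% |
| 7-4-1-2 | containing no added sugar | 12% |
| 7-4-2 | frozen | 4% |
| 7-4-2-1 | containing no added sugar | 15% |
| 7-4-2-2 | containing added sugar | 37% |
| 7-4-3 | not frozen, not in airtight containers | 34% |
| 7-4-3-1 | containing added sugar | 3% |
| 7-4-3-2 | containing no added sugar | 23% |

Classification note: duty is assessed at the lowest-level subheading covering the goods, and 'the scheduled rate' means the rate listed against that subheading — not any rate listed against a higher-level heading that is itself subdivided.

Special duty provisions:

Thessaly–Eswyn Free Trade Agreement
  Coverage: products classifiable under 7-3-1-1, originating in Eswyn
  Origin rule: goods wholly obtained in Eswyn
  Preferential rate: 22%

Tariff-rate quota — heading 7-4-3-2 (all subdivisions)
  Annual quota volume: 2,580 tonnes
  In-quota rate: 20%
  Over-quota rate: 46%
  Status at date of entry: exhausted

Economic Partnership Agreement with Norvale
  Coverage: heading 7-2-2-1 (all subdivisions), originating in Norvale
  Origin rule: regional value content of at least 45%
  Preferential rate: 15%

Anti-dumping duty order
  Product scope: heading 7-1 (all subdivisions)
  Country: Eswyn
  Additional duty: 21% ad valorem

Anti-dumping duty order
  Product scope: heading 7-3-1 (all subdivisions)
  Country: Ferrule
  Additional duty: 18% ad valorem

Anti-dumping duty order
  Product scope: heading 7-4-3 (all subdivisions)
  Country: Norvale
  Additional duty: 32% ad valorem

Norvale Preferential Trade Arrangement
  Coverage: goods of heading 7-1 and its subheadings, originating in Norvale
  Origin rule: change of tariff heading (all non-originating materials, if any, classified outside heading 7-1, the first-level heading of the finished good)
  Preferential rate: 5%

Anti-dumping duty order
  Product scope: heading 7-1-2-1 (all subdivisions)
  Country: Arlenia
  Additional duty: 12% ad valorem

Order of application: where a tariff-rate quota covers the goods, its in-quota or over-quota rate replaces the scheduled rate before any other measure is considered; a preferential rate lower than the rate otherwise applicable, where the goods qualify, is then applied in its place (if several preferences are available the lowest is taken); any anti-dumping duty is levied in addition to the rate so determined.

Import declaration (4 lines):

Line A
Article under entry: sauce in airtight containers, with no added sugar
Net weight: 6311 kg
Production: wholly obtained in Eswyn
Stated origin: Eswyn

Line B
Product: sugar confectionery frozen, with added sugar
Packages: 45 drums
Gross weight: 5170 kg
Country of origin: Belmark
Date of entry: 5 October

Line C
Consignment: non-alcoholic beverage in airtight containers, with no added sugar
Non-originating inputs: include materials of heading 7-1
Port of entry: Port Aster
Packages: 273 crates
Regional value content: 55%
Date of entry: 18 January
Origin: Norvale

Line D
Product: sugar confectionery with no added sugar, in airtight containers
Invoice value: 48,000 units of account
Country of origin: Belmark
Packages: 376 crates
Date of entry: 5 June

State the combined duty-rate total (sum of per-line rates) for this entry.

124%

Line A: sauce → 7-2; in airtight containers → 7-2-1; with no added sugar → 7-2-1-2. Scheduled 38%. Eswyn agreement on 7-3-1-1: 7-2-1-2 not covered. → 38%.
Line B: sugar confectionery → 7-4; frozen → 7-4-2; with added sugar → 7-4-2-2. Scheduled 37%. No special measure applies. → 37%.
Line C: non-alcoholic beverage → 7-1; in airtight containers → 7-1-1; with no added sugar → 7-1-1-1. Scheduled 37%. Norvale agreement on 7-2-2-1: 7-1-1-1 not covered; Norvale agreement on 7-1: CTH not met. → 37%.
Line D: sugar confectionery → 7-4; in airtight containers → 7-4-1; with no added sugar → 7-4-1-2. Scheduled 12%. No special measure applies. → 12%.
Sum: 38% + 37% + 37% + 12% = 124%.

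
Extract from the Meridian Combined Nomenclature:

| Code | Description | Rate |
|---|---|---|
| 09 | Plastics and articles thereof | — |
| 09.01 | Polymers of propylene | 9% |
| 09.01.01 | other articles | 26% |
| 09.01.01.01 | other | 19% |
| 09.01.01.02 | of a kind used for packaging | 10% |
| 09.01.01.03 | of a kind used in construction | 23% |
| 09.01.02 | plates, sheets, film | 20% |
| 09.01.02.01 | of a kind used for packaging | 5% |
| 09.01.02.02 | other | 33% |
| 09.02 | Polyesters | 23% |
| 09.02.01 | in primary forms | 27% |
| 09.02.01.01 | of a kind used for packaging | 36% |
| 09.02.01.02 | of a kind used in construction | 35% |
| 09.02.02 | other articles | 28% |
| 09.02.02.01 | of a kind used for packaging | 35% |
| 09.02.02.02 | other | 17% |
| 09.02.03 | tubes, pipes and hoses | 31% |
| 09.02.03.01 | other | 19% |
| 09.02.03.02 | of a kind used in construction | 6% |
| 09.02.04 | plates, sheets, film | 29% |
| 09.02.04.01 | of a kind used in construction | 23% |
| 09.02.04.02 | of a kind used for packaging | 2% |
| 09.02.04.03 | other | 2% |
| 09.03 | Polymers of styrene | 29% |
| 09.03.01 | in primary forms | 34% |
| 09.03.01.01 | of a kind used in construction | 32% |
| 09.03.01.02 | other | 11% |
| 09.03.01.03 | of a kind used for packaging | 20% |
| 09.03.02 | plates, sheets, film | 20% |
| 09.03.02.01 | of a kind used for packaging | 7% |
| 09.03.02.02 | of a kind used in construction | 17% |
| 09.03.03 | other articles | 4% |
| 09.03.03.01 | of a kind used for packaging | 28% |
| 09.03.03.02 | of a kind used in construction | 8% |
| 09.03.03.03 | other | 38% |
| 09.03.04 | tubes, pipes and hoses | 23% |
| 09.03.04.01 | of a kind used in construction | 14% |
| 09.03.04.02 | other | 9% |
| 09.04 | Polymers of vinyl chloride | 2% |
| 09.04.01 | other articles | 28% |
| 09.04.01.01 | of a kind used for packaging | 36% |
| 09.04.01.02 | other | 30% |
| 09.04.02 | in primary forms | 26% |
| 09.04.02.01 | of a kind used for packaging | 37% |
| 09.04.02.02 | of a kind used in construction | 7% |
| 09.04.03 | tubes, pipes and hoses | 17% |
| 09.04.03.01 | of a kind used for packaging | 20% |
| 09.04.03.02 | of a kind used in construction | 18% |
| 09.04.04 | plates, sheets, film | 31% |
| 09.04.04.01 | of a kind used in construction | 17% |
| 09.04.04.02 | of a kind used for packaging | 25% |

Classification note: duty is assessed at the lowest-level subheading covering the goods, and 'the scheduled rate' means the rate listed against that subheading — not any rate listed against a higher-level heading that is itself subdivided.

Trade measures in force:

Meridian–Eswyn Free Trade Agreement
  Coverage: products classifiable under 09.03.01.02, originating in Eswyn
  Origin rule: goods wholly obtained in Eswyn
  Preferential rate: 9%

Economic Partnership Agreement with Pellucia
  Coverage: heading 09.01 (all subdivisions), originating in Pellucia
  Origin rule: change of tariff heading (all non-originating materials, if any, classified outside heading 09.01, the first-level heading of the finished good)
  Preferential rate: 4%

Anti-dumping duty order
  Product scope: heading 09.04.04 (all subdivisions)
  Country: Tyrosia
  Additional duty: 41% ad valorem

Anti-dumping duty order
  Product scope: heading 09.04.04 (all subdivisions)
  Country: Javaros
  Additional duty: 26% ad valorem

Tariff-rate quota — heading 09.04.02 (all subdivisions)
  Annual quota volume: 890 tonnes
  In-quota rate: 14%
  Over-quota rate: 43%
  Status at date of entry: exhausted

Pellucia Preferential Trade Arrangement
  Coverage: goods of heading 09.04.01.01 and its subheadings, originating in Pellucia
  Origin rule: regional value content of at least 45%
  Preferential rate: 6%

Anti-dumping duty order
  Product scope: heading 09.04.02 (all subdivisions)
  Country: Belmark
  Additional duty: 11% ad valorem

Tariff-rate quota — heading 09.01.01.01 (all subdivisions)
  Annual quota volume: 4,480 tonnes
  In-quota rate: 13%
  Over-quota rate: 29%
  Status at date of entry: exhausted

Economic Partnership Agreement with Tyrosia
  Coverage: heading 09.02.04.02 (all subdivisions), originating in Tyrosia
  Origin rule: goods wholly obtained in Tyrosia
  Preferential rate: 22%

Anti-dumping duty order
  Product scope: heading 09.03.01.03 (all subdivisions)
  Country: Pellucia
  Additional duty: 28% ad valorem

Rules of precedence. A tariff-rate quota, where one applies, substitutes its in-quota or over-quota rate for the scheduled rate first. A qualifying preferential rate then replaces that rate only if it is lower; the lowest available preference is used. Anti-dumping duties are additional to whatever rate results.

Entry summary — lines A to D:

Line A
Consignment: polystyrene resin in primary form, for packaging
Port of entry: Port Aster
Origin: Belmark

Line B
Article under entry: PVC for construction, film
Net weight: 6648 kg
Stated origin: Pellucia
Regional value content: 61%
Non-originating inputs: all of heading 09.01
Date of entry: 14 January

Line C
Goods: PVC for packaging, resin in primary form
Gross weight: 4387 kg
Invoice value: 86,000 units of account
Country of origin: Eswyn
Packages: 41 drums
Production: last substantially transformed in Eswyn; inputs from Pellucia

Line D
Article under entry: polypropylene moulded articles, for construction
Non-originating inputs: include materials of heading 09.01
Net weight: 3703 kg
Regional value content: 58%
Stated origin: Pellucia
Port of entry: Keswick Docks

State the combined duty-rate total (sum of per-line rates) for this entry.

Line A: polystyrene → 09.03; resin in primary form → 09.03.01; for packaging → 09.03.01.03. Scheduled 20%. No special measure applies. → 20%.
Line B: PVC → 09.04; film → 09.04.04; for construction → 09.04.04.01. Scheduled 17%. Pellucia agreement on 09.01: 09.04.04.01 not covered; Pellucia agreement on 09.04.01.01: 09.04.04.01 not covered. → 17%.
Line C: PVC → 09.04; resin in primary form → 09.04.02; for packaging → 09.04.02.01. Scheduled 37%. quota on 09.04.02 exhausted → over-quota 43%; Eswyn agreement on 09.03.01.02: 09.04.02.01 not covered. → 43%.
Line D: polypropylene → 09.01; moulded articles → 09.01.01; for construction → 09.01.01.03. Scheduled 23%. Pellucia agreement on 09.01: CTH not met; Pellucia agreement on 09.04.01.01: 09.01.01.03 not covered. → 23%.
Sum: 20% + 17% + 43% + 23% = 103%.

103%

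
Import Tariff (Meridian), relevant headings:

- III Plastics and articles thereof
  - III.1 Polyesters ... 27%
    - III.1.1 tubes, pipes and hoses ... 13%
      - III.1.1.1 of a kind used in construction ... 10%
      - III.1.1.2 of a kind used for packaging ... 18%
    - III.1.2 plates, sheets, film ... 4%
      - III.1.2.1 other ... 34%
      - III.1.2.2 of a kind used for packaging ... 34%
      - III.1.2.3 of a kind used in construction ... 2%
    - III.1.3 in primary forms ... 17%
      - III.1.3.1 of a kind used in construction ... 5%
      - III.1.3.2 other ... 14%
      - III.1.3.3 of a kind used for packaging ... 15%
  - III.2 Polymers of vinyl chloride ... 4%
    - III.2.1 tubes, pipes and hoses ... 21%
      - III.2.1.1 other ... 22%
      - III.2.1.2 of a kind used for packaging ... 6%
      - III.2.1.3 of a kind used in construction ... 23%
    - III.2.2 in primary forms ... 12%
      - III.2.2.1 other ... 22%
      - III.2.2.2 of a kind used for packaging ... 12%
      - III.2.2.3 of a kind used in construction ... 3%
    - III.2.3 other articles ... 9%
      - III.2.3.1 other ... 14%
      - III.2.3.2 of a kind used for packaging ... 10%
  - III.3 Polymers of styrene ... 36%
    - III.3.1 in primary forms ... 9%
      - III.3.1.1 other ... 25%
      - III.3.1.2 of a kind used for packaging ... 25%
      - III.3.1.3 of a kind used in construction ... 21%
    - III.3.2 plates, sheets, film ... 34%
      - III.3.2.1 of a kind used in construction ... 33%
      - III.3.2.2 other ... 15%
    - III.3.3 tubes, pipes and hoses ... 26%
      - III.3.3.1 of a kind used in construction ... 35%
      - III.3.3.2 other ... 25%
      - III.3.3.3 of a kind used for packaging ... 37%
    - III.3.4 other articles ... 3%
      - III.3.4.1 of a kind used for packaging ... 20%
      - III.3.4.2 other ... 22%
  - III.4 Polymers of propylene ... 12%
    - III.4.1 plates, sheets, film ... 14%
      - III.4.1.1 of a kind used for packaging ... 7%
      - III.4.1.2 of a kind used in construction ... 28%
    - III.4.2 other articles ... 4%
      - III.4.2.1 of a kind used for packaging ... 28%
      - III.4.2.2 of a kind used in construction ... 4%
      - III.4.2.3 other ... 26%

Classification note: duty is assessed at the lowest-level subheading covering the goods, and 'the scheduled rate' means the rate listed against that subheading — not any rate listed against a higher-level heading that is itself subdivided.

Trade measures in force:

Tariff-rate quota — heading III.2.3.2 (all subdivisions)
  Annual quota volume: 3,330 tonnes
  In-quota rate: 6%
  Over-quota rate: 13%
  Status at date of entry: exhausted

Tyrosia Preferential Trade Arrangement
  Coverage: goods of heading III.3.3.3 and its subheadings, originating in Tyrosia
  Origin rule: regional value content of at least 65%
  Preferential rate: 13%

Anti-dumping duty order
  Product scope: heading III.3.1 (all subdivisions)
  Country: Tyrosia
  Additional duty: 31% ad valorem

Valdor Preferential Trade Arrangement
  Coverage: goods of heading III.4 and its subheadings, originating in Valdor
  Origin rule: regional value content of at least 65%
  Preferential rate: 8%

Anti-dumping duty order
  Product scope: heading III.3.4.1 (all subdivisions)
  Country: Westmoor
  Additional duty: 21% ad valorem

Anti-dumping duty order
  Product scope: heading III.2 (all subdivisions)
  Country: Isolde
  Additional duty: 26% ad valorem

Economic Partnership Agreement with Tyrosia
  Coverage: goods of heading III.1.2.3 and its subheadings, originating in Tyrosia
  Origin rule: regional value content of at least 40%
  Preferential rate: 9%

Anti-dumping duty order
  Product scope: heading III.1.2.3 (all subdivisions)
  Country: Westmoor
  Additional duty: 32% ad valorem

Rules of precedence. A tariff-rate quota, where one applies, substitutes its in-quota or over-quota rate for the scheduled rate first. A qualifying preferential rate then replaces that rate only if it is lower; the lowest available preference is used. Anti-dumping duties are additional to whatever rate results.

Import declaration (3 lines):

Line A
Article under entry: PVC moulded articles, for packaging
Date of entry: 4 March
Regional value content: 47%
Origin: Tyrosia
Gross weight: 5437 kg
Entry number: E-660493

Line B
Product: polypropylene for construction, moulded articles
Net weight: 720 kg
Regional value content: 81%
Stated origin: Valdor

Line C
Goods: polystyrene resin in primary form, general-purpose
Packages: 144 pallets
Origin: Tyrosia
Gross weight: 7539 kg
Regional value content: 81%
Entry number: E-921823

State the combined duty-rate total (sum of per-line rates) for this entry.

73%

Line A: PVC → III.2; moulded articles → III.2.3; for packaging → III.2.3.2. Scheduled 10%. quota on III.2.3.2 exhausted → over-quota 13%; Tyrosia agreement on III.3.3.3: III.2.3.2 not covered; Tyrosia agreement on III.1.2.3: III.2.3.2 not covered. → 13%.
Line B: polypropylene → III.4; moulded articles → III.4.2; for construction → III.4.2.2. Scheduled 4%. Valdor agreement on III.4: RVC ≥ 65% → 8% available; preference 8% not lower than 4% → no reduction. → 4%.
Line C: polystyrene → III.3; resin in primary form → III.3.1; general-purpose → III.3.1.1. Scheduled 25%. Tyrosia agreement on III.3.3.3: III.3.1.1 not covered; Tyrosia agreement on III.1.2.3: III.3.1.1 not covered; anti-dumping (Tyrosia, III.3.1): +31%; total 25% + 31% = 56%. → 56%.
Sum: 13% + 4% + 56% = 73%.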